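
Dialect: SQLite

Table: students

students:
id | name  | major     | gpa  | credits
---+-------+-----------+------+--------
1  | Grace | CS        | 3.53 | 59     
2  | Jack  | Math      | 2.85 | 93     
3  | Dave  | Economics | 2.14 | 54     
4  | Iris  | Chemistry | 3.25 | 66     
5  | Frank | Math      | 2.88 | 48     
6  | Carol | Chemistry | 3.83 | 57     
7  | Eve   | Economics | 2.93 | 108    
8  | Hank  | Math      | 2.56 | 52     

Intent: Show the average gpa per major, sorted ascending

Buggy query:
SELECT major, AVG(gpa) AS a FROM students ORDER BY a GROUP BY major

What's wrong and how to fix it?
Bug: ORDER BY appears before GROUP BY; SQL clause order requires GROUP BY first

Fix: Move ORDER BY to the end, after GROUP BY

Corrected query:
SELECT major, AVG(gpa) AS a FROM students GROUP BY major ORDER BY a

Result:
major     | a       
----------+---------
Economics | 2.535   
Math      | 2.763333
CS        | 3.53    
Chemistry | 3.54    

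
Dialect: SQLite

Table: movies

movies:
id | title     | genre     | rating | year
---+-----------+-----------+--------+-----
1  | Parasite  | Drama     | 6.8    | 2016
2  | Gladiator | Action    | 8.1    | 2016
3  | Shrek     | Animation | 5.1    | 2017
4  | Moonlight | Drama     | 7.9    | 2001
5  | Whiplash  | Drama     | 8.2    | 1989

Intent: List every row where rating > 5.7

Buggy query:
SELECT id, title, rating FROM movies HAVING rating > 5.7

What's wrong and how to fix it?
Bug: HAVING filters the output of aggregation, but this query has no GROUP BY and no aggregate functions, so SQLite rejects it (HAVING clause on a non-aggregate query); the condition here is per row

Fix: Use WHERE for row-level filtering

Corrected query:
SELECT id, title, rating FROM movies WHERE rating > 5.7

Result:
id | title     | rating
---+-----------+-------
1  | Parasite  | 6.8   
2  | Gladiator | 8.1   
4  | Moonlight | 7.9   
5  | Whiplash  | 8.2   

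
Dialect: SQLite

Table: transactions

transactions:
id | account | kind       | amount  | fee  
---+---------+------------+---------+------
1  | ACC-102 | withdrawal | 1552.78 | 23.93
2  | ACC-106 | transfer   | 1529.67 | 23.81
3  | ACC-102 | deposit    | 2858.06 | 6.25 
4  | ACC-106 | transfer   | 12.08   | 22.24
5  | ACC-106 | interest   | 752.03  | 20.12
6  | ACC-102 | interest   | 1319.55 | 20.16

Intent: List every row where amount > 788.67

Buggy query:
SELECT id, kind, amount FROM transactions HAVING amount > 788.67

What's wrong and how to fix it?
Bug: This is a non-aggregate query (no GROUP BY, no aggregates), so in SQLite the HAVING clause is invalid here; a row-level condition belongs in WHERE

Fix: Replace HAVING with WHERE since the condition applies to individual rows

Corrected query:
SELECT id, kind, amount FROM transactions WHERE amount > 788.67

Result:
id | kind       | amount 
---+------------+--------
1  | withdrawal | 1552.78
2  | transfer   | 1529.67
3  | deposit    | 2858.06
6  | interest   | 1319.55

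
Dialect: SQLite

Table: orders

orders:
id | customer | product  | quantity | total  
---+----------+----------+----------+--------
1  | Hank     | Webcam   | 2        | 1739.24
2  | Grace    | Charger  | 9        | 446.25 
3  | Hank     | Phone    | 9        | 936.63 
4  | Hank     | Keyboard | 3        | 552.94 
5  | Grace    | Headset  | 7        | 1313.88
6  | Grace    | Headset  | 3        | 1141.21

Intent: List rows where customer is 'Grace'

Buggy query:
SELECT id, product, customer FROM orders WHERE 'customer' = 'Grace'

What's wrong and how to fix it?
Bug: Single quotes denote string literals in SQL; the column name is being compared as a constant string

Fix: Reference the column as customer without single quotes

Corrected query:
SELECT id, product, customer FROM orders WHERE customer = 'Grace'

Result:
id | product | customer
---+---------+---------
2  | Charger | Grace   
5  | Headset | Grace   
6  | Headset | Grace   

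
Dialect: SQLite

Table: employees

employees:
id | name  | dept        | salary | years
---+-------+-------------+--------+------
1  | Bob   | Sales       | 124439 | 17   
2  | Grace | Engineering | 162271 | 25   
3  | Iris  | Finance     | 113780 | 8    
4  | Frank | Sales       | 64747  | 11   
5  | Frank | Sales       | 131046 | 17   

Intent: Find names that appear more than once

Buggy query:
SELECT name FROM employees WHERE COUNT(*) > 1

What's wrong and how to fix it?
Bug: WHERE can't reference COUNT(*); aggregates are computed after WHERE

Fix: Group first, then use HAVING for the count condition

Corrected query:
SELECT name FROM employees GROUP BY name HAVING COUNT(*) > 1

Result:
name 
-----
Frank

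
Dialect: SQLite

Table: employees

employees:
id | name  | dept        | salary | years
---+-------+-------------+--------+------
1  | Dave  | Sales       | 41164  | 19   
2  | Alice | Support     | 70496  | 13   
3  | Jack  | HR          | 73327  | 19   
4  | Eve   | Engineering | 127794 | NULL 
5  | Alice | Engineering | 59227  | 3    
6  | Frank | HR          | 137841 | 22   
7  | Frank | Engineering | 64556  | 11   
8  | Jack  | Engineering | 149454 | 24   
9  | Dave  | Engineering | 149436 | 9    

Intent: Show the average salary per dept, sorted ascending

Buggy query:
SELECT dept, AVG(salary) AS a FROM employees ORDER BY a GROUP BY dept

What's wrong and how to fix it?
Bug: ORDER BY appears before GROUP BY; SQL clause order requires GROUP BY first

Fix: Move ORDER BY to the end, after GROUP BY

Corrected query:
SELECT dept, AVG(salary) AS a FROM employees GROUP BY dept ORDER BY a

Result:
dept        | a       
------------+---------
Sales       | 41164   
Support     | 70496   
HR          | 105584  
Engineering | 110093.4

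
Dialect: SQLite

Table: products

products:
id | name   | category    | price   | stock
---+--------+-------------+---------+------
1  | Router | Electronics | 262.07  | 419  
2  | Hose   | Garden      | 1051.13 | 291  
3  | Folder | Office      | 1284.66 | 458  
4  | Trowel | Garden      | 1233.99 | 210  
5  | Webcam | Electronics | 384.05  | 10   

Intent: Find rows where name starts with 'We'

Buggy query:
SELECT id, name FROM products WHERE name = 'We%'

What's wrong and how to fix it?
Bug: '=' compares the literal string including the % character; pattern matching needs LIKE

Fix: Use LIKE for wildcard pattern matching

Corrected query:
SELECT id, name FROM products WHERE name LIKE 'We%'

Result:
id | name  
---+-------
5  | Webcam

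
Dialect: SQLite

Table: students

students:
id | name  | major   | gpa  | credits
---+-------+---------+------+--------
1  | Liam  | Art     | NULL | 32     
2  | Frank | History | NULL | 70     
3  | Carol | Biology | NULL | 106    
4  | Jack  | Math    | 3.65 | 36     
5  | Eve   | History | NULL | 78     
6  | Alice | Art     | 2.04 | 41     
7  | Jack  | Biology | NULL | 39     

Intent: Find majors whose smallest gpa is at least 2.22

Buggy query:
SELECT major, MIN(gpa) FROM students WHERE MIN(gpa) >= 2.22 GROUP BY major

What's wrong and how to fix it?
Bug: MIN() in WHERE is a misuse of aggregate

Fix: Replace WHERE with HAVING after the GROUP BY

Corrected query:
SELECT major, MIN(gpa) FROM students GROUP BY major HAVING MIN(gpa) >= 2.22

Result:
major | MIN(gpa)
------+---------
Math  | 3.65    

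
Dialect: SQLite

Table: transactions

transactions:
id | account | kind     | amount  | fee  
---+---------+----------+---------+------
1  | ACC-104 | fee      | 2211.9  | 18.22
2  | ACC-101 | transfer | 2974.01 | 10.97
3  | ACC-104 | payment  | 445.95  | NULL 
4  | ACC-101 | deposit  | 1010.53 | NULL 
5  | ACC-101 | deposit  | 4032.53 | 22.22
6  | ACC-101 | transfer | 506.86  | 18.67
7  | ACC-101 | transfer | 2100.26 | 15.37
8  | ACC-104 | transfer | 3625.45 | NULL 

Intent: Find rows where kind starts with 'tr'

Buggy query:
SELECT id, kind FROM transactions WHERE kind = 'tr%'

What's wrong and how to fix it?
Bug: '=' compares the literal string including the % character; pattern matching needs LIKE

Fix: Replace '=' with LIKE so 'tr%' is treated as a pattern

Corrected query:
SELECT id, kind FROM transactions WHERE kind LIKE 'tr%'

Result:
id | kind    
---+---------
2  | transfer
6  | transfer
7  | transfer
8  | transfer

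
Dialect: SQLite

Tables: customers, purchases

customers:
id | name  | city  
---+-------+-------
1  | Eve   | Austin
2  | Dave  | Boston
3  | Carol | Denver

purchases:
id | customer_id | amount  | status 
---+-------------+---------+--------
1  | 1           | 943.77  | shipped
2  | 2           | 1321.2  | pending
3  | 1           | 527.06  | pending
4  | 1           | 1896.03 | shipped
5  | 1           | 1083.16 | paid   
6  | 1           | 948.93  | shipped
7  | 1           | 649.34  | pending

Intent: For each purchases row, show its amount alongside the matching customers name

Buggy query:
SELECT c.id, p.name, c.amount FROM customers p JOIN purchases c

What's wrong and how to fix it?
Bug: JOIN with no ON clause produces a cartesian product; every purchases row pairs with every customers row

Fix: Specify the join condition linking the foreign key to the parent id

Corrected query:
SELECT c.id, p.name, c.amount FROM customers p JOIN purchases c ON c.customer_id = p.id

Result:
id | name | amount 
---+------+--------
1  | Eve  | 943.77 
2  | Dave | 1321.2 
3  | Eve  | 527.06 
4  | Eve  | 1896.03
5  | Eve  | 1083.16
6  | Eve  | 948.93 
7  | Eve  | 649.34 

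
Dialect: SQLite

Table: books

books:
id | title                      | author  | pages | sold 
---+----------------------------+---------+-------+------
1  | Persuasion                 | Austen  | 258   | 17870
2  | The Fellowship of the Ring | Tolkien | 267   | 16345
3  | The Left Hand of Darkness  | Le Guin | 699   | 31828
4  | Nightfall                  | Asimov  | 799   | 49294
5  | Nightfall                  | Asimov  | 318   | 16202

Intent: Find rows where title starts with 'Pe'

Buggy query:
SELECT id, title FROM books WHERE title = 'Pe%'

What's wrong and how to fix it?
Bug: Wildcards only work with LIKE; '=' treats '%' as a literal character

Fix: Replace '=' with LIKE so 'Pe%' is treated as a pattern

Corrected query:
SELECT id, title FROM books WHERE title LIKE 'Pe%'

Result:
id | title     
---+-----------
1  | Persuasion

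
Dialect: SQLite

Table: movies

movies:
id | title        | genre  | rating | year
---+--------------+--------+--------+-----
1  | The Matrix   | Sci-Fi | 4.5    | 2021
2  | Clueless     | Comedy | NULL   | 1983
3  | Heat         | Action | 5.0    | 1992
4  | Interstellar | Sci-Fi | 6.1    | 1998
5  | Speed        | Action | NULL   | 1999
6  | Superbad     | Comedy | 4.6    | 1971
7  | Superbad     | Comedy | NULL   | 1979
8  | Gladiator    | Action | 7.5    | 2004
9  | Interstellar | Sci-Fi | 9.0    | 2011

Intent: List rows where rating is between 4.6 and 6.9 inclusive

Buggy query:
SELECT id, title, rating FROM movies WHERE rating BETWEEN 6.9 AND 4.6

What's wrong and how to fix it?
Bug: BETWEEN expects the lower bound first; with 6.9 AND 4.6 the range is empty

Fix: Swap the bounds so the smaller value comes first

Corrected query:
SELECT id, title, rating FROM movies WHERE rating BETWEEN 4.6 AND 6.9

Result:
id | title        | rating
---+--------------+-------
3  | Heat         | 5     
4  | Interstellar | 6.1   
6  | Superbad     | 4.6   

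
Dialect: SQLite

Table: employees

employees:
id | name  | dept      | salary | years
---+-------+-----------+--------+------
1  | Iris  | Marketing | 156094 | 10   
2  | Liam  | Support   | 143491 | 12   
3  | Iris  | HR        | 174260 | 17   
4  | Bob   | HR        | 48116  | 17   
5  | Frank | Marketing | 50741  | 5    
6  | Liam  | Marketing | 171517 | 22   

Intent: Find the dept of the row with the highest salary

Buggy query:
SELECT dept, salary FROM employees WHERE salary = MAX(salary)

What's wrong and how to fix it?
Bug: MAX(salary) is an aggregate and cannot be used directly in WHERE

Fix: Wrap MAX in a scalar subquery so WHERE compares against a single value

Corrected query:
SELECT dept, salary FROM employees WHERE salary = (SELECT MAX(salary) FROM employees)

Result:
dept | salary
-----+-------
HR   | 174260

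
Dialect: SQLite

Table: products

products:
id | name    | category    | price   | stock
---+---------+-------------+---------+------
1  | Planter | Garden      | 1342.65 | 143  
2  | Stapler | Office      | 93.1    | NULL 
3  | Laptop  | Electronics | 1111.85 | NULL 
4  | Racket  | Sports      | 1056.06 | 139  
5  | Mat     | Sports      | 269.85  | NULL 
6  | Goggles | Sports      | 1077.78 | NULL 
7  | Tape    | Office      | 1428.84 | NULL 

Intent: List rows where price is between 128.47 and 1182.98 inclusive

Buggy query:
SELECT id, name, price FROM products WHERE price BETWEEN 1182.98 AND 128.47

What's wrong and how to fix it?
Bug: The bounds are reversed; BETWEEN a AND b requires a <= b to match anything

Fix: Write BETWEEN 128.47 AND 1182.98

Corrected query:
SELECT id, name, price FROM products WHERE price BETWEEN 128.47 AND 1182.98

Result:
id | name    | price  
---+---------+--------
3  | Laptop  | 1111.85
4  | Racket  | 1056.06
5  | Mat     | 269.85 
6  | Goggles | 1077.78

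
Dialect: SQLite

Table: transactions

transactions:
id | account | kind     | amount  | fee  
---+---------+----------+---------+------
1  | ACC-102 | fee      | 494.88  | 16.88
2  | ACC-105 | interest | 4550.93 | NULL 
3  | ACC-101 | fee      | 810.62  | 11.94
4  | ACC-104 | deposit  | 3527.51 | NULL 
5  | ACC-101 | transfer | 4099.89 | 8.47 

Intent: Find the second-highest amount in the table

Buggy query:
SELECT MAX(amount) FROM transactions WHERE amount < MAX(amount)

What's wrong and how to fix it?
Bug: MAX(amount) on the right of the comparison is an aggregate-in-WHERE error

Fix: Put the inner MAX in a scalar subquery

Corrected query:
SELECT MAX(amount) FROM transactions WHERE amount < (SELECT MAX(amount) FROM transactions)

Result:
MAX(amount)
-----------
4099.89    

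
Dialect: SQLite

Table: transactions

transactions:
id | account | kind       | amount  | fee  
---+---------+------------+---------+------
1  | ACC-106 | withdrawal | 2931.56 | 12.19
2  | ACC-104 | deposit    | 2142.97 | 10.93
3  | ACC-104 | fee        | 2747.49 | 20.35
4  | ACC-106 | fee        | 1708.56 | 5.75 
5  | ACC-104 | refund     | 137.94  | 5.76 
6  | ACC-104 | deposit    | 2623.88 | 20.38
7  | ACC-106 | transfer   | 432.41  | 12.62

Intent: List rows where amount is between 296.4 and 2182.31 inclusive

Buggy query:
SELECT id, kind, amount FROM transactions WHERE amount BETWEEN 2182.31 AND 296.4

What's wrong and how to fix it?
Bug: BETWEEN expects the lower bound first; with 2182.31 AND 296.4 the range is empty

Fix: Swap the bounds so the smaller value comes first

Corrected query:
SELECT id, kind, amount FROM transactions WHERE amount BETWEEN 296.4 AND 2182.31

Result:
id | kind     | amount 
---+----------+--------
2  | deposit  | 2142.97
4  | fee      | 1708.56
7  | transfer | 432.41 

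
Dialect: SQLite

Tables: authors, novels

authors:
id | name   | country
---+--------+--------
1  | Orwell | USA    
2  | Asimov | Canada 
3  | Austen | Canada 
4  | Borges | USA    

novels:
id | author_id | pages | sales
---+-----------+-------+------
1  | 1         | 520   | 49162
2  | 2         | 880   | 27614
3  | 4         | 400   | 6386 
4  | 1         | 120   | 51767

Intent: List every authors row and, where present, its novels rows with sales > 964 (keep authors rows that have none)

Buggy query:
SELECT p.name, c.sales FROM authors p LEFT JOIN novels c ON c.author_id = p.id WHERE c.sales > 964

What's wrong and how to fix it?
Bug: Filtering c.sales in WHERE discards the NULL rows produced by LEFT JOIN, turning it into an inner join

Fix: Move the right-table condition into the ON clause so unmatched parents are kept

Corrected query:
SELECT p.name, c.sales FROM authors p LEFT JOIN novels c ON c.author_id = p.id AND c.sales > 964

Result:
name   | sales
-------+------
Orwell | 49162
Orwell | 51767
Asimov | 27614
Austen | NULL 
Borges | 6386 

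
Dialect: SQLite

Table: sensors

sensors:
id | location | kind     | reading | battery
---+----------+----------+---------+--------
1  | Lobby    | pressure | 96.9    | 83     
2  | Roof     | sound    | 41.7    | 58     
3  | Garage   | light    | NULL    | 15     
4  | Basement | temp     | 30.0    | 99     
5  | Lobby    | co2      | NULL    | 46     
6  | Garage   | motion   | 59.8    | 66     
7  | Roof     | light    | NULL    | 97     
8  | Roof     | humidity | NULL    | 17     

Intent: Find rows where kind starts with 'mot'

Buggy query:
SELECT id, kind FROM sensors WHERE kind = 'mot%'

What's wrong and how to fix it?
Bug: Wildcards only work with LIKE; '=' treats '%' as a literal character

Fix: Replace '=' with LIKE so 'mot%' is treated as a pattern

Corrected query:
SELECT id, kind FROM sensors WHERE kind LIKE 'mot%'

Result:
id | kind  
---+-------
6  | motion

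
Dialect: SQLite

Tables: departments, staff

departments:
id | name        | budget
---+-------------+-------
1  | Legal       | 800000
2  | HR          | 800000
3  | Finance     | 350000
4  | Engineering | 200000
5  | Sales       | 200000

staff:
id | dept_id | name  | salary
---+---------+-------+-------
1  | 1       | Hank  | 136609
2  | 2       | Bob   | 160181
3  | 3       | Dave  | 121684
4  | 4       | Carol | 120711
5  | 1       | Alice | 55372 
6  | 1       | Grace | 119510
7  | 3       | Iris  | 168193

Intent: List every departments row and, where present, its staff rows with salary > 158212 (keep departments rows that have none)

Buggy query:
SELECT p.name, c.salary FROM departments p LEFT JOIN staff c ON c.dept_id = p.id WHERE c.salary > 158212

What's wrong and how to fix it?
Bug: Filtering c.salary in WHERE discards the NULL rows produced by LEFT JOIN, turning it into an inner join

Fix: Move the right-table condition into the ON clause so unmatched parents are kept

Corrected query:
SELECT p.name, c.salary FROM departments p LEFT JOIN staff c ON c.dept_id = p.id AND c.salary > 158212

Result:
name        | salary
------------+-------
Legal       | NULL  
HR          | 160181
Finance     | 168193
Engineering | NULL  
Sales       | NULL  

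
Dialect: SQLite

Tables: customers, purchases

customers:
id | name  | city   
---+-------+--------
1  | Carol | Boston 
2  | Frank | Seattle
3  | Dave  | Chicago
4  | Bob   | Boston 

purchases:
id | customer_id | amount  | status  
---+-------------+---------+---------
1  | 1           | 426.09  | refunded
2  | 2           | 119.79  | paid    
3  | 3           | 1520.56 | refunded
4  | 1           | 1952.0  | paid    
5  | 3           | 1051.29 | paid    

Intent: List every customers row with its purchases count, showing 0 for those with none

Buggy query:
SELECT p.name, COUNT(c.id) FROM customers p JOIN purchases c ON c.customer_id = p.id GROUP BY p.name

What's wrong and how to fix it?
Bug: INNER JOIN drops customers rows that have no matching purchases rows

Fix: Switch to LEFT JOIN to retain unmatched parent rows

Corrected query:
SELECT p.name, COUNT(c.id) FROM customers p LEFT JOIN purchases c ON c.customer_id = p.id GROUP BY p.name

Result:
name  | COUNT(c.id)
------+------------
Bob   | 0          
Carol | 2          
Dave  | 2          
Frank | 1          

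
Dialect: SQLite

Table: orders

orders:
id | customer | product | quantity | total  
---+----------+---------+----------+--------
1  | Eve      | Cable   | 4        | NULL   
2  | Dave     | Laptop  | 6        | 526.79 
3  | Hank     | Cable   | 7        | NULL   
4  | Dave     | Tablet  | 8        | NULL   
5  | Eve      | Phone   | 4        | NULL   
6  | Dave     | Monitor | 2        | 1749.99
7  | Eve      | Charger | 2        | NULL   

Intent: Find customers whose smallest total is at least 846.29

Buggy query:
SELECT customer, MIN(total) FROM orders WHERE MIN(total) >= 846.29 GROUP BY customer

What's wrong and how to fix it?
Bug: Aggregates like MIN are computed per group after WHERE runs

Fix: Replace WHERE with HAVING after the GROUP BY

Corrected query:
SELECT customer, MIN(total) FROM orders GROUP BY customer HAVING MIN(total) >= 846.29

Result:
(no rows)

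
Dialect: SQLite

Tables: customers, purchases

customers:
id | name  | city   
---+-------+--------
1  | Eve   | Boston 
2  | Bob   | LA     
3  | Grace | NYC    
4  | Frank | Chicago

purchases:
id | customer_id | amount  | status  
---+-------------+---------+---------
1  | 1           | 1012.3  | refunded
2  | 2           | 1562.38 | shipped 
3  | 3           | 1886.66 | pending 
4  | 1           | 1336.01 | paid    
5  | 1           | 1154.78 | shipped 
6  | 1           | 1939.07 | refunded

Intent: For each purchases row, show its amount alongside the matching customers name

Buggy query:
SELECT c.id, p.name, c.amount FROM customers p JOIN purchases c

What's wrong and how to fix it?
Bug: JOIN with no ON clause produces a cartesian product; every purchases row pairs with every customers row

Fix: Specify the join condition linking the foreign key to the parent id

Corrected query:
SELECT c.id, p.name, c.amount FROM customers p JOIN purchases c ON c.customer_id = p.id

Result:
id | name  | amount 
---+-------+--------
1  | Eve   | 1012.3 
2  | Bob   | 1562.38
3  | Grace | 1886.66
4  | Eve   | 1336.01
5  | Eve   | 1154.78
6  | Eve   | 1939.07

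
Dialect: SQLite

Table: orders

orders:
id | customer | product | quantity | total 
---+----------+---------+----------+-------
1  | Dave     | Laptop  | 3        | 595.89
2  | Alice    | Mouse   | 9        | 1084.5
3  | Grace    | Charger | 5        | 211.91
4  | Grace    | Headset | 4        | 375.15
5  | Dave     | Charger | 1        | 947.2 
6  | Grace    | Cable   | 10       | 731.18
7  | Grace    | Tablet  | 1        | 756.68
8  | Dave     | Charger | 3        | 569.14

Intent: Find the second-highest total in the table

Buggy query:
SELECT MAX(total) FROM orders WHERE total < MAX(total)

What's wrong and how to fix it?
Bug: MAX(total) on the right of the comparison is an aggregate-in-WHERE error

Fix: Put the inner MAX in a scalar subquery

Corrected query:
SELECT MAX(total) FROM orders WHERE total < (SELECT MAX(total) FROM orders)

Result:
MAX(total)
----------
947.2     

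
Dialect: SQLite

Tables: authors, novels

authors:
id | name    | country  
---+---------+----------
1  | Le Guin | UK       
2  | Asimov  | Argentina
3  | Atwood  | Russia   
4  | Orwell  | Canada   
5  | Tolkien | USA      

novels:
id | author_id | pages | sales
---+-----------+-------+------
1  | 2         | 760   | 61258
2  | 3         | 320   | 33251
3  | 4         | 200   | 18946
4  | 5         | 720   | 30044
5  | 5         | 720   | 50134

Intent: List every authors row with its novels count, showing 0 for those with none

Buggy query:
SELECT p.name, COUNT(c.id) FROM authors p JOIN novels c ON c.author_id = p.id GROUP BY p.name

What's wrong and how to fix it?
Bug: An inner join excludes parents with zero children

Fix: Use LEFT JOIN so parents without children still appear (COUNT(c.id) gives 0)

Corrected query:
SELECT p.name, COUNT(c.id) FROM authors p LEFT JOIN novels c ON c.author_id = p.id GROUP BY p.name

Result:
name    | COUNT(c.id)
--------+------------
Asimov  | 1          
Atwood  | 1          
Le Guin | 0          
Orwell  | 1          
Tolkien | 2          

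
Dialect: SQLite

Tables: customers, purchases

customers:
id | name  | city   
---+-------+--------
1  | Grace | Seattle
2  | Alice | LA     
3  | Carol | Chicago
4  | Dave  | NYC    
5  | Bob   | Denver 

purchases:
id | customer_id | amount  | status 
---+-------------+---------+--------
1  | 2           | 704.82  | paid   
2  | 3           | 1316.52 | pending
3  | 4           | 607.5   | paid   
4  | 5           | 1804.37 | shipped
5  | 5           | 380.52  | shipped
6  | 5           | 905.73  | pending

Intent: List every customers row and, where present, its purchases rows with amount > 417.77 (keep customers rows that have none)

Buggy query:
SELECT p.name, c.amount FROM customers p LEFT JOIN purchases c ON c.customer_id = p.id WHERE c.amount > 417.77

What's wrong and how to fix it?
Bug: A WHERE condition on the right-hand table after LEFT JOIN drops unmatched parents

Fix: Put 'c.amount > 417.77' in the JOIN's ON clause instead of WHERE

Corrected query:
SELECT p.name, c.amount FROM customers p LEFT JOIN purchases c ON c.customer_id = p.id AND c.amount > 417.77

Result:
name  | amount 
------+--------
Grace | NULL   
Alice | 704.82 
Carol | 1316.52
Dave  | 607.5  
Bob   | 905.73 
Bob   | 1804.37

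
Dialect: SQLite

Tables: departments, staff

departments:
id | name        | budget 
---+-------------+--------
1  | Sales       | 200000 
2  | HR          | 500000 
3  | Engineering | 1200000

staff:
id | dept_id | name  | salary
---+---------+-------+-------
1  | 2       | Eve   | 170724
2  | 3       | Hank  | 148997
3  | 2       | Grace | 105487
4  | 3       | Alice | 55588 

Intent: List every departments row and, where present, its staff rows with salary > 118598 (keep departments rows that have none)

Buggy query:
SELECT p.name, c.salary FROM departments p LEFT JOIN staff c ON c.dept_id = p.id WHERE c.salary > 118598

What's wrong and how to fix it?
Bug: A WHERE condition on the right-hand table after LEFT JOIN drops unmatched parents

Fix: Put 'c.salary > 118598' in the JOIN's ON clause instead of WHERE

Corrected query:
SELECT p.name, c.salary FROM departments p LEFT JOIN staff c ON c.dept_id = p.id AND c.salary > 118598

Result:
name        | salary
------------+-------
Sales       | NULL  
HR          | 170724
Engineering | 148997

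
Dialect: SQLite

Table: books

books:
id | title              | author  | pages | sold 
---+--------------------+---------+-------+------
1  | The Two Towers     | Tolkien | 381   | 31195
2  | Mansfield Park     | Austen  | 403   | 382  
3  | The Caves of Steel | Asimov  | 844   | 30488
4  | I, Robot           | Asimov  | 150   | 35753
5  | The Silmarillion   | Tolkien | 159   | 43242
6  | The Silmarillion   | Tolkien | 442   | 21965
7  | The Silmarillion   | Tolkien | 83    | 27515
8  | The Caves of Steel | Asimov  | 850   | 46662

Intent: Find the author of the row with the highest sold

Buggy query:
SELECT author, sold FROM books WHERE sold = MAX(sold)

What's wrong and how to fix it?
Bug: WHERE is evaluated per row; an aggregate over the whole table isn't defined there

Fix: Use a subquery: WHERE sold = (SELECT MAX(sold) FROM books)

Corrected query:
SELECT author, sold FROM books WHERE sold = (SELECT MAX(sold) FROM books)

Result:
author | sold 
-------+------
Asimov | 46662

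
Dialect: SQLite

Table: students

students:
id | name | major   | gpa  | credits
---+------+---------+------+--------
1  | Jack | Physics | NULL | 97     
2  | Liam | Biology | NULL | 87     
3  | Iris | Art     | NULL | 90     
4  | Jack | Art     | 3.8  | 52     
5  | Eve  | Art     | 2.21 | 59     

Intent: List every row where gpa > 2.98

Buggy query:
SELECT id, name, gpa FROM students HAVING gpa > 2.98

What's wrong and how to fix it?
Bug: This is a non-aggregate query (no GROUP BY, no aggregates), so in SQLite the HAVING clause is invalid here; a row-level condition belongs in WHERE

Fix: Use WHERE for row-level filtering

Corrected query:
SELECT id, name, gpa FROM students WHERE gpa > 2.98

Result:
id | name | gpa
---+------+----
4  | Jack | 3.8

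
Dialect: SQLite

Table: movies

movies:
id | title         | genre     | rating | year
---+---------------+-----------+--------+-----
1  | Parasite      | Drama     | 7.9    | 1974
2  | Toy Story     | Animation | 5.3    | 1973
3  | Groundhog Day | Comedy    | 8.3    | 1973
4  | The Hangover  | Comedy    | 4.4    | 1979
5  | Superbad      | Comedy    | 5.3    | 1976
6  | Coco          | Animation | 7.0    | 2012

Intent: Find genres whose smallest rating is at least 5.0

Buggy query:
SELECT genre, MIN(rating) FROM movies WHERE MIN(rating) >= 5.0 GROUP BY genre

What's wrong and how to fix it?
Bug: MIN() in WHERE is a misuse of aggregate

Fix: Use HAVING for the per-group MIN condition

Corrected query:
SELECT genre, MIN(rating) FROM movies GROUP BY genre HAVING MIN(rating) >= 5.0

Result:
genre     | MIN(rating)
----------+------------
Animation | 5.3        
Drama     | 7.9        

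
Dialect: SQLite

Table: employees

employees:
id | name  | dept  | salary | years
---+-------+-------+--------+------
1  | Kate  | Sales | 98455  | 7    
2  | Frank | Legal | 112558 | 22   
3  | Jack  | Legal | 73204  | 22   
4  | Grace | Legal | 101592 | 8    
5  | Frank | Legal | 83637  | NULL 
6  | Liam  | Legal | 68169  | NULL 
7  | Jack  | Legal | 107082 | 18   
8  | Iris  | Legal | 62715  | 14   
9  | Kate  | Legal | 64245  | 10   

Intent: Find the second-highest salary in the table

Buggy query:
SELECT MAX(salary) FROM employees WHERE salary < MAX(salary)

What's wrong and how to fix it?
Bug: The inner MAX is an aggregate inside WHERE, which is not allowed

Fix: Compute the overall MAX in a subquery, then take MAX of rows below it

Corrected query:
SELECT MAX(salary) FROM employees WHERE salary < (SELECT MAX(salary) FROM employees)

Result:
MAX(salary)
-----------
107082     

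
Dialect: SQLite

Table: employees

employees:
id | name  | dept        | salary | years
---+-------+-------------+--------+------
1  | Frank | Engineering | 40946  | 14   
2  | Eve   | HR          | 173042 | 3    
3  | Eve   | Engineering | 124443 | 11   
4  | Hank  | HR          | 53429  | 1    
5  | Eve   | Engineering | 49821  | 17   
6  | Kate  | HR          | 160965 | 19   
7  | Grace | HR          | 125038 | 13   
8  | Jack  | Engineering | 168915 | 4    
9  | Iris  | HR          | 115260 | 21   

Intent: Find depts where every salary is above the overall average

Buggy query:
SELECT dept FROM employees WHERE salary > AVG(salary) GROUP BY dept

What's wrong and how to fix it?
Bug: AVG() is an aggregate; it can't sit directly in WHERE

Fix: Compute the overall average in a scalar subquery and compare each group's MIN against it in HAVING

Corrected query:
SELECT dept FROM employees GROUP BY dept HAVING MIN(salary) > (SELECT AVG(salary) FROM employees)

Result:
(no rows)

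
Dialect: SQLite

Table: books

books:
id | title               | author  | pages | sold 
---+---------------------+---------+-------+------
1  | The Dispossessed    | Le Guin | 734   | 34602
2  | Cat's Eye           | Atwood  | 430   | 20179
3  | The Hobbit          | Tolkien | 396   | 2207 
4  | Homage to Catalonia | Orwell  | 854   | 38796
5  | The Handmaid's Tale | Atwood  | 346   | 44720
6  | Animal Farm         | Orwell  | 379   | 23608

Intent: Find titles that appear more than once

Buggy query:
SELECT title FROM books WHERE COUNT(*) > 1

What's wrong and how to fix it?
Bug: WHERE can't reference COUNT(*); aggregates are computed after WHERE

Fix: GROUP BY title, then filter groups with HAVING COUNT(*) > 1

Corrected query:
SELECT title FROM books GROUP BY title HAVING COUNT(*) > 1

Result:
(no rows)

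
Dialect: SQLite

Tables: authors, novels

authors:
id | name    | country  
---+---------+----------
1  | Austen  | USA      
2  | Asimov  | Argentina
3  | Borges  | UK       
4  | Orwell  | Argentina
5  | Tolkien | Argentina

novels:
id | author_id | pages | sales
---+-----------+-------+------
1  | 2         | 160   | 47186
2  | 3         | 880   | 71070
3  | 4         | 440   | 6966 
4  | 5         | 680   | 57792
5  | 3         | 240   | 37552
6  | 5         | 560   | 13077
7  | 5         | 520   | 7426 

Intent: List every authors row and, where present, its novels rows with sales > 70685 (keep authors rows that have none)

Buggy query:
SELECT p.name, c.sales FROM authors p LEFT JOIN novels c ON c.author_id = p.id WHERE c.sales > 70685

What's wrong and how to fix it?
Bug: A WHERE condition on the right-hand table after LEFT JOIN drops unmatched parents

Fix: Move the right-table condition into the ON clause so unmatched parents are kept

Corrected query:
SELECT p.name, c.sales FROM authors p LEFT JOIN novels c ON c.author_id = p.id AND c.sales > 70685

Result:
name    | sales
--------+------
Austen  | NULL 
Asimov  | NULL 
Borges  | 71070
Orwell  | NULL 
Tolkien | NULL 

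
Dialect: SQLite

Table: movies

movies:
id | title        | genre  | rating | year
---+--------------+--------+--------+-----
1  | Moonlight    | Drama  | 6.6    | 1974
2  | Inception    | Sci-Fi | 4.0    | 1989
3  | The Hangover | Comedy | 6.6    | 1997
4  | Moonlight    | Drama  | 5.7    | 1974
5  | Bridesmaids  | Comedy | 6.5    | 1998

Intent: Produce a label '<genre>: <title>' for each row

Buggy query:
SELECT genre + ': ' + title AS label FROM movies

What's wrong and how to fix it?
Bug: SQLite uses || for string concatenation; + coerces text to numbers (yielding 0)

Fix: Use the || operator for string concatenation

Corrected query:
SELECT genre || ': ' || title AS label FROM movies

Result:
label               
--------------------
Drama: Moonlight    
Sci-Fi: Inception   
Comedy: The Hangover
Drama: Moonlight    
Comedy: Bridesmaids 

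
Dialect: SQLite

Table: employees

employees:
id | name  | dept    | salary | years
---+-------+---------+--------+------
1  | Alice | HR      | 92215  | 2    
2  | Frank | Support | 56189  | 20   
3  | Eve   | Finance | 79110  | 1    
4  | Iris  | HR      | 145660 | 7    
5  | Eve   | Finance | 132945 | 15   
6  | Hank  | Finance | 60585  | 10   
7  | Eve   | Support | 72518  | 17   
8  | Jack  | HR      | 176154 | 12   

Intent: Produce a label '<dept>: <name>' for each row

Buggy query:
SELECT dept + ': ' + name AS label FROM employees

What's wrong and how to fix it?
Bug: SQLite uses || for string concatenation; + coerces text to numbers (yielding 0)

Fix: Replace + with || to concatenate text

Corrected query:
SELECT dept || ': ' || name AS label FROM employees

Result:
label         
--------------
HR: Alice     
Support: Frank
Finance: Eve  
HR: Iris      
Finance: Eve  
Finance: Hank 
Support: Eve  
HR: Jack      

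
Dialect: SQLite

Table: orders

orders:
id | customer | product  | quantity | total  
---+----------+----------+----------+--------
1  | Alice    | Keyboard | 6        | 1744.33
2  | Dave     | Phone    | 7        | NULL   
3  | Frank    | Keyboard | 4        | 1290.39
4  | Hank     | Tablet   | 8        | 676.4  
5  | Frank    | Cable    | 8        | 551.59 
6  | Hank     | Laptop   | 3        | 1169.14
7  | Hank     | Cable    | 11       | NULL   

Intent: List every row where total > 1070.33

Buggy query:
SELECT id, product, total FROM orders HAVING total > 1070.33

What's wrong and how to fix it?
Bug: This is a non-aggregate query (no GROUP BY, no aggregates), so in SQLite the HAVING clause is invalid here; a row-level condition belongs in WHERE

Fix: Replace HAVING with WHERE since the condition applies to individual rows

Corrected query:
SELECT id, product, total FROM orders WHERE total > 1070.33

Result:
id | product  | total  
---+----------+--------
1  | Keyboard | 1744.33
3  | Keyboard | 1290.39
6  | Laptop   | 1169.14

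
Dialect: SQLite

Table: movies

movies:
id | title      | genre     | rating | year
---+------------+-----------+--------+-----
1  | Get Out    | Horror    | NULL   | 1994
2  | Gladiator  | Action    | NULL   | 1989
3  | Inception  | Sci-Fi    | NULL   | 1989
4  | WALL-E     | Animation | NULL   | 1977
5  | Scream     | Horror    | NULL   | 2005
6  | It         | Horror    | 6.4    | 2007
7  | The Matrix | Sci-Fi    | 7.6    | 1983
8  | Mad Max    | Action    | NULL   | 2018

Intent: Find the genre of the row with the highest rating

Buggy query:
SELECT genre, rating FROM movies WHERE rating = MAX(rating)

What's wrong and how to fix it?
Bug: MAX(rating) is an aggregate and cannot be used directly in WHERE

Fix: Wrap MAX in a scalar subquery so WHERE compares against a single value

Corrected query:
SELECT genre, rating FROM movies WHERE rating = (SELECT MAX(rating) FROM movies)

Result:
genre  | rating
-------+-------
Sci-Fi | 7.6   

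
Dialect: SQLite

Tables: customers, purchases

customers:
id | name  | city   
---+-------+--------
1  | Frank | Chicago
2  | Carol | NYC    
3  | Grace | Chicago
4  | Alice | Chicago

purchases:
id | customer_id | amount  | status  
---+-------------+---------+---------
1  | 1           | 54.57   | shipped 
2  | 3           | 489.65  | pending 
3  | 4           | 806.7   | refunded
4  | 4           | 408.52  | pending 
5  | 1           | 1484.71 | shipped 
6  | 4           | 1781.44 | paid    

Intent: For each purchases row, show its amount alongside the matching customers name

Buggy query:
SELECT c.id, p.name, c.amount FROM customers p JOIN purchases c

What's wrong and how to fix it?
Bug: Missing join condition: each purchases row is matched to all customers rows instead of just its own

Fix: Add ON c.customer_id = p.id to the JOIN

Corrected query:
SELECT c.id, p.name, c.amount FROM customers p JOIN purchases c ON c.customer_id = p.id

Result:
id | name  | amount 
---+-------+--------
1  | Frank | 54.57  
2  | Grace | 489.65 
3  | Alice | 806.7  
4  | Alice | 408.52 
5  | Frank | 1484.71
6  | Alice | 1781.44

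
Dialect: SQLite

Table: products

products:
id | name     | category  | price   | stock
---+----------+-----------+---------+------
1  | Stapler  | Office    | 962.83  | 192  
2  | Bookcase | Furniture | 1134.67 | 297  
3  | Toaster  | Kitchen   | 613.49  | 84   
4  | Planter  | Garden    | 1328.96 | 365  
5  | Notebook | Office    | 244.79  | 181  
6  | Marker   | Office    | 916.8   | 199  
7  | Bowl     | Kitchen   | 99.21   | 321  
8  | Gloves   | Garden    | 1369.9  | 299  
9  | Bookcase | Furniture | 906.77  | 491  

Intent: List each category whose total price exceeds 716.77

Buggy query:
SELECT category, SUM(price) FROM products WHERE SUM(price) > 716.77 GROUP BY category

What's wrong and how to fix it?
Bug: Aggregate functions cannot appear in a WHERE clause

Fix: Use HAVING (which filters groups after aggregation) instead of WHERE

Corrected query:
SELECT category, SUM(price) FROM products GROUP BY category HAVING SUM(price) > 716.77

Result:
category  | SUM(price)
----------+-----------
Furniture | 2041.44   
Garden    | 2698.86   
Office    | 2124.42   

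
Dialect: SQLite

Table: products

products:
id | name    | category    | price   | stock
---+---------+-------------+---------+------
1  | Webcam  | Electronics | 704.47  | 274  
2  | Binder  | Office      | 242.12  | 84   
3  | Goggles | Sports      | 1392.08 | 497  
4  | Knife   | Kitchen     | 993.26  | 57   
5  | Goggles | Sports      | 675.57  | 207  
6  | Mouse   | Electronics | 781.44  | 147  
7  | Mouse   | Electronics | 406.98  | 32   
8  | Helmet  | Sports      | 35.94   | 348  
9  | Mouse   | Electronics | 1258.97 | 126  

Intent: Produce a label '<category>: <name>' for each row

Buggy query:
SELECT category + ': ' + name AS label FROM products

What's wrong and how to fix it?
Bug: SQLite uses || for string concatenation; + coerces text to numbers (yielding 0)

Fix: Replace + with || to concatenate text

Corrected query:
SELECT category || ': ' || name AS label FROM products

Result:
label              
-------------------
Electronics: Webcam
Office: Binder     
Sports: Goggles    
Kitchen: Knife     
Sports: Goggles    
Electronics: Mouse 
Electronics: Mouse 
Sports: Helmet     
Electronics: Mouse 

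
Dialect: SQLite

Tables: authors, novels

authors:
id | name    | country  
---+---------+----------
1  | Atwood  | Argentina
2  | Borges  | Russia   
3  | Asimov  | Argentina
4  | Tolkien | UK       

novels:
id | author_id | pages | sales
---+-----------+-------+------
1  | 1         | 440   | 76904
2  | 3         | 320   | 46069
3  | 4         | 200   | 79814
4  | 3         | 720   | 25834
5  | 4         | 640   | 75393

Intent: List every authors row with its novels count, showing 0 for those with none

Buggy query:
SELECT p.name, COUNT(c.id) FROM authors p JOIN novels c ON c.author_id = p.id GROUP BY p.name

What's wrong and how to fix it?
Bug: INNER JOIN drops authors rows that have no matching novels rows

Fix: Use LEFT JOIN so parents without children still appear (COUNT(c.id) gives 0)

Corrected query:
SELECT p.name, COUNT(c.id) FROM authors p LEFT JOIN novels c ON c.author_id = p.id GROUP BY p.name

Result:
name    | COUNT(c.id)
--------+------------
Asimov  | 2          
Atwood  | 1          
Borges  | 0          
Tolkien | 2          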